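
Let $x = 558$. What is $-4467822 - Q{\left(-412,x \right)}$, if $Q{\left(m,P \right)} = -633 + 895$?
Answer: $-4468084$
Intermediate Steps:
$Q{\left(m,P \right)} = 262$
$-4467822 - Q{\left(-412,x \right)} = -4467822 - 262 = -4468084$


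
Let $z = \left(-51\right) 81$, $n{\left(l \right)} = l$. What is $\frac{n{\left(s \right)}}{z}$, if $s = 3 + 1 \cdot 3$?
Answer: $- \frac{2}{1377} \approx -0.0014524$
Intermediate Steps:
$s = 6$ ($s = 3 + 3 = 6$)
$z = -4131$
$\frac{n{\left(s \right)}}{z} = \frac{6}{-4131} = 6 \left(- \frac{1}{4131}\right) = - \frac{2}{1377}$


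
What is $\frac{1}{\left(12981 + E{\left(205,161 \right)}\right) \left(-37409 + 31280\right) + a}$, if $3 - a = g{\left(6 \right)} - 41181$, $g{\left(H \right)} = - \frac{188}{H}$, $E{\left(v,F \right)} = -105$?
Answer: $- \frac{3}{236627366} \approx -1.2678 \cdot 10^{-8}$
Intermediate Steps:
$a = \frac{123646}{3}$ ($a = 3 - \left(- \frac{188}{6} - 41181\right) = 3 - \left(\left(-188\right) \frac{1}{6} - 41181\right) = 3 - \left(- \frac{94}{3} - 41181\right) = 3 - - \frac{123637}{3} = 3 + \frac{123637}{3} = \frac{123646}{3} \approx 41215.0$)
$\frac{1}{\left(12981 + E{\left(205,161 \right)}\right) \left(-37409 + 31280\right) + a} = \frac{1}{\left(12981 - 105\right) \left(-37409 + 31280\right) + \frac{123646}{3}} = \frac{1}{12876 \left(-6129\right) + \frac{123646}{3}} = \frac{1}{-78917004 + \frac{123646}{3}} = \frac{1}{- \frac{236627366}{3}} = - \frac{3}{236627366}$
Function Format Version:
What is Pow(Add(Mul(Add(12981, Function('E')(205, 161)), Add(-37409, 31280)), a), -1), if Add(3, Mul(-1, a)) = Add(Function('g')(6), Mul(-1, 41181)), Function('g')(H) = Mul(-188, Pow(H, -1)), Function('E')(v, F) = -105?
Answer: Rational(-3, 236627366) ≈ -1.2678e-8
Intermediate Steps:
a = Rational(123646, 3) (a = Add(3, Mul(-1, Add(Mul(-188, Pow(6, -1)), Mul(-1, 41181)))) = Add(3, Mul(-1, Add(Mul(-188, Rational(1, 6)), -41181))) = Add(3, Mul(-1, Add(Rational(-94, 3), -41181))) = Add(3, Mul(-1, Rational(-123637, 3))) = Add(3, Rational(123637, 3)) = Rational(123646, 3) ≈ 41215.)
Pow(Add(Mul(Add(12981, Function('E')(205, 161)), Add(-37409, 31280)), a), -1) = Pow(Add(Mul(Add(12981, -105), Add(-37409, 31280)), Rational(123646, 3)), -1) = Pow(Add(Mul(12876, -6129), Rational(123646, 3)), -1) = Pow(Add(-78917004, Rational(123646, 3)), -1) = Pow(Rational(-236627366, 3), -1) = Rational(-3, 236627366)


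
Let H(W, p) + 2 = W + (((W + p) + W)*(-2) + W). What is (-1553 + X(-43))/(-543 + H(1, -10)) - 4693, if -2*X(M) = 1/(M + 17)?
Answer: -4146007/884 ≈ -4690.1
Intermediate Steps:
X(M) = -1/(2*(17 + M)) (X(M) = -1/(2*(M + 17)) = -1/(2*(17 + M)))
H(W, p) = -2 - 2*W - 2*p (H(W, p) = -2 + (W + (((W + p) + W)*(-2) + W)) = -2 + (W + ((p + 2*W)*(-2) + W)) = -2 + (W + ((-4*W - 2*p) + W)) = -2 + (W + (-3*W - 2*p)) = -2 + (-2*W - 2*p) = -2 - 2*W - 2*p)
(-1553 + X(-43))/(-543 + H(1, -10)) - 4693 = (-1553 - 1/(34 + 2*(-43)))/(-543 + (-2 - 2*1 - 2*(-10))) - 4693 = (-1553 - 1/(34 - 86))/(-543 + (-2 - 2 + 20)) - 4693 = (-1553 - 1/(-52))/(-543 + 16) - 4693 = (-1553 - 1*(-1/52))/(-527) - 4693 = (-1553 + 1/52)*(-1/527) - 4693 = -80755/52*(-1/527) - 4693 = 2605/884 - 4693 = -4146007/884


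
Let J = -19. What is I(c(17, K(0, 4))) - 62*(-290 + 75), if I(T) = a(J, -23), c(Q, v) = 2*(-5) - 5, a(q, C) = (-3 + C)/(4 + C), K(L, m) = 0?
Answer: 253296/19 ≈ 13331.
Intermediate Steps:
a(q, C) = (-3 + C)/(4 + C)
c(Q, v) = -15 (c(Q, v) = -10 - 5 = -15)
I(T) = 26/19 (I(T) = (-3 - 23)/(4 - 23) = -26/(-19) = -1/19*(-26) = 26/19)
I(c(17, K(0, 4))) - 62*(-290 + 75) = 26/19 - 62*(-290 + 75) = 26/19 - 62*(-215) = 26/19 - 1*(-13330) = 26/19 + 13330 = 253296/19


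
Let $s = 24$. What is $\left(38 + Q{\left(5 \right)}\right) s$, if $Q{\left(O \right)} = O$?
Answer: $1032$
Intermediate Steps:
$\left(38 + Q{\left(5 \right)}\right) s = \left(38 + 5\right) 24 = 43 \cdot 24 = 1032$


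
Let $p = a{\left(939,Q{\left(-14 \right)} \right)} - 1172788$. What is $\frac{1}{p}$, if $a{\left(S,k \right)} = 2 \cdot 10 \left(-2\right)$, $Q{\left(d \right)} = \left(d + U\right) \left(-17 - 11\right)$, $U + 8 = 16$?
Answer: $- \frac{1}{1172828} \approx -8.5264 \cdot 10^{-7}$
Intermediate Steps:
$U = 8$ ($U = -8 + 16 = 8$)
$Q{\left(d \right)} = -224 - 28 d$ ($Q{\left(d \right)} = \left(d + 8\right) \left(-17 - 11\right) = \left(8 + d\right) \left(-28\right) = -224 - 28 d$)
$a{\left(S,k \right)} = -40$ ($a{\left(S,k \right)} = 20 \left(-2\right) = -40$)
$p = -1172828$ ($p = -40 - 1172788 = -1172828$)
$\frac{1}{p} = \frac{1}{-1172828} = - \frac{1}{1172828}$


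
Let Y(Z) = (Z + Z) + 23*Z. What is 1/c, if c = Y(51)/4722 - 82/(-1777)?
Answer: 2796998/884293 ≈ 3.1630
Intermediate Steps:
Y(Z) = 25*Z (Y(Z) = 2*Z + 23*Z = 25*Z)
c = 884293/2796998 (c = (25*51)/4722 - 82/(-1777) = 1275*(1/4722) - 82*(-1/1777) = 425/1574 + 82/1777 = 884293/2796998 ≈ 0.31616)
1/c = 1/(884293/2796998) = 2796998/884293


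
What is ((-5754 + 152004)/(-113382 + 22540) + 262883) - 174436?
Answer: 4017278062/45421 ≈ 88445.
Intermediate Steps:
((-5754 + 152004)/(-113382 + 22540) + 262883) - 174436 = (146250/(-90842) + 262883) - 174436 = (146250*(-1/90842) + 262883) - 174436 = (-73125/45421 + 262883) - 174436 = 11940335618/45421 - 174436 = 4017278062/45421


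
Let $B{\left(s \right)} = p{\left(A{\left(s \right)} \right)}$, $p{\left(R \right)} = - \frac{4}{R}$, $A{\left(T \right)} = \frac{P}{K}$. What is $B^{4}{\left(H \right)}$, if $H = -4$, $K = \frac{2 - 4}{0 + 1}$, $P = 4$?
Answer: $16$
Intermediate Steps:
$K = -2$ ($K = - \frac{2}{1} = \left(-2\right) 1 = -2$)
$A{\left(T \right)} = -2$ ($A{\left(T \right)} = \frac{4}{-2} = 4 \left(- \frac{1}{2}\right) = -2$)
$B{\left(s \right)} = 2$ ($B{\left(s \right)} = - \frac{4}{-2} = \left(-4\right) \left(- \frac{1}{2}\right) = 2$)
$B^{4}{\left(H \right)} = 2^{4} = 16$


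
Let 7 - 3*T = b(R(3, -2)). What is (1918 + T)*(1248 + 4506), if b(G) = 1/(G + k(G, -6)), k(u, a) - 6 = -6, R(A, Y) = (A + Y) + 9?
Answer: 55247031/5 ≈ 1.1049e+7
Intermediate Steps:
R(A, Y) = 9 + A + Y
k(u, a) = 0 (k(u, a) = 6 - 6 = 0)
b(G) = 1/G (b(G) = 1/(G + 0) = 1/G)
T = 23/10 (T = 7/3 - 1/(3*(9 + 3 - 2)) = 7/3 - ⅓/10 = 7/3 - ⅓*⅒ = 7/3 - 1/30 = 23/10 ≈ 2.3000)
(1918 + T)*(1248 + 4506) = (1918 + 23/10)*(1248 + 4506) = (19203/10)*5754 = 55247031/5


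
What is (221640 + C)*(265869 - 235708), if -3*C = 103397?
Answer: 16936095203/3 ≈ 5.6454e+9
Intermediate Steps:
C = -103397/3 (C = -⅓*103397 = -103397/3 ≈ -34466.)
(221640 + C)*(265869 - 235708) = (221640 - 103397/3)*(265869 - 235708) = (561523/3)*30161 = 16936095203/3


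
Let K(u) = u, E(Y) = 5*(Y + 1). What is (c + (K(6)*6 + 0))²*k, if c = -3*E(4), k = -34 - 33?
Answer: -101907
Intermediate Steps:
E(Y) = 5 + 5*Y (E(Y) = 5*(1 + Y) = 5 + 5*Y)
k = -67
c = -75 (c = -3*(5 + 5*4) = -3*(5 + 20) = -3*25 = -75)
(c + (K(6)*6 + 0))²*k = (-75 + (6*6 + 0))²*(-67) = (-75 + (36 + 0))²*(-67) = (-75 + 36)²*(-67) = (-39)²*(-67) = 1521*(-67) = -101907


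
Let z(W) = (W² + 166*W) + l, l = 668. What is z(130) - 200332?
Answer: -161184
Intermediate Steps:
z(W) = 668 + W² + 166*W (z(W) = (W² + 166*W) + 668 = 668 + W² + 166*W)
z(130) - 200332 = (668 + 130² + 166*130) - 200332 = (668 + 16900 + 21580) - 200332 = 39148 - 200332 = -161184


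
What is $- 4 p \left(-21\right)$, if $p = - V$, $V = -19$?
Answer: $1596$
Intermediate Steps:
$p = 19$ ($p = \left(-1\right) \left(-19\right) = 19$)
$- 4 p \left(-21\right) = \left(-4\right) 19 \left(-21\right) = \left(-76\right) \left(-21\right) = 1596$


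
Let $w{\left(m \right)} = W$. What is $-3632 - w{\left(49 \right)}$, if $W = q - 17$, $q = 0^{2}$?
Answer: $-3615$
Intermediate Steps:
$q = 0$
$W = -17$ ($W = 0 - 17 = -17$)
$w{\left(m \right)} = -17$
$-3632 - w{\left(49 \right)} = -3632 - -17 = -3632 + 17 = -3615$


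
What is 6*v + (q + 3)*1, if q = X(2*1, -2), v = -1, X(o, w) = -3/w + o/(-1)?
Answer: -7/2 ≈ -3.5000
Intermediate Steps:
X(o, w) = -o - 3/w (X(o, w) = -3/w + o*(-1) = -3/w - o = -o - 3/w)
q = -1/2 (q = -2 - 3/(-2) = -1*2 - 3*(-1/2) = -2 + 3/2 = -1/2 ≈ -0.50000)
6*v + (q + 3)*1 = 6*(-1) + (-1/2 + 3)*1 = -6 + (5/2)*1 = -6 + 5/2 = -7/2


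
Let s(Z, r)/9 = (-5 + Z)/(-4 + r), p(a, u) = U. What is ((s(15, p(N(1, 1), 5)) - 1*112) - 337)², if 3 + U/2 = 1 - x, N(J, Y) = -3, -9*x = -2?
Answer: 305096089/1444 ≈ 2.1129e+5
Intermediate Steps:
x = 2/9 (x = -⅑*(-2) = 2/9 ≈ 0.22222)
U = -40/9 (U = -6 + 2*(1 - 1*2/9) = -6 + 2*(1 - 2/9) = -6 + 2*(7/9) = -6 + 14/9 = -40/9 ≈ -4.4444)
p(a, u) = -40/9
s(Z, r) = 9*(-5 + Z)/(-4 + r) (s(Z, r) = 9*((-5 + Z)/(-4 + r)) = 9*(-5 + Z)/(-4 + r))
((s(15, p(N(1, 1), 5)) - 1*112) - 337)² = ((9*(-5 + 15)/(-4 - 40/9) - 1*112) - 337)² = ((9*10/(-76/9) - 112) - 337)² = ((9*(-9/76)*10 - 112) - 337)² = ((-405/38 - 112) - 337)² = (-4661/38 - 337)² = (-17467/38)² = 305096089/1444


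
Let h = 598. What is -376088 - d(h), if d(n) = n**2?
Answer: -733692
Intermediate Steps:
-376088 - d(h) = -376088 - 1*598**2 = -376088 - 1*357604 = -376088 - 357604 = -733692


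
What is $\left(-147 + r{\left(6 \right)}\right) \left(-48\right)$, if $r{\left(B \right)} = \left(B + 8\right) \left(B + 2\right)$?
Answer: $1680$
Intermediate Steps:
$r{\left(B \right)} = \left(2 + B\right) \left(8 + B\right)$ ($r{\left(B \right)} = \left(8 + B\right) \left(2 + B\right) = \left(2 + B\right) \left(8 + B\right)$)
$\left(-147 + r{\left(6 \right)}\right) \left(-48\right) = \left(-147 + \left(16 + 6^{2} + 10 \cdot 6\right)\right) \left(-48\right) = \left(-147 + \left(16 + 36 + 60\right)\right) \left(-48\right) = \left(-147 + 112\right) \left(-48\right) = \left(-35\right) \left(-48\right) = 1680$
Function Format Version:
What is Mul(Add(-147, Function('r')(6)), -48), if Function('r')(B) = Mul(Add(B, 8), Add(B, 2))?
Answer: 1680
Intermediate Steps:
Function('r')(B) = Mul(Add(2, B), Add(8, B)) (Function('r')(B) = Mul(Add(8, B), Add(2, B)) = Mul(Add(2, B), Add(8, B)))
Mul(Add(-147, Function('r')(6)), -48) = Mul(Add(-147, Add(16, Pow(6, 2), Mul(10, 6))), -48) = Mul(Add(-147, Add(16, 36, 60)), -48) = Mul(Add(-147, 112), -48) = Mul(-35, -48) = 1680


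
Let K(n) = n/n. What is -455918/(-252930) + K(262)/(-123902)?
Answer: 28244449553/15669266430 ≈ 1.8025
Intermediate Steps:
K(n) = 1
-455918/(-252930) + K(262)/(-123902) = -455918/(-252930) + 1/(-123902) = -455918*(-1/252930) + 1*(-1/123902) = 227959/126465 - 1/123902 = 28244449553/15669266430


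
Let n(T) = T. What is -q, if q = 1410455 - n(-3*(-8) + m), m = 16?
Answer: -1410415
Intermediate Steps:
q = 1410415 (q = 1410455 - (-3*(-8) + 16) = 1410455 - (24 + 16) = 1410455 - 1*40 = 1410455 - 40 = 1410415)
-q = -1*1410415 = -1410415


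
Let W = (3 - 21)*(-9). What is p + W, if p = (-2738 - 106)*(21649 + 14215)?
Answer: -101997054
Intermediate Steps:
W = 162 (W = -18*(-9) = 162)
p = -101997216 (p = -2844*35864 = -101997216)
p + W = -101997216 + 162 = -101997054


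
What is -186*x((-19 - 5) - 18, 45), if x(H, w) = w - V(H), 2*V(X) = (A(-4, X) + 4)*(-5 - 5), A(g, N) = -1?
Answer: -11160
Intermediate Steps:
V(X) = -15 (V(X) = ((-1 + 4)*(-5 - 5))/2 = (3*(-10))/2 = (1/2)*(-30) = -15)
x(H, w) = 15 + w (x(H, w) = w - 1*(-15) = w + 15 = 15 + w)
-186*x((-19 - 5) - 18, 45) = -186*(15 + 45) = -186*60 = -11160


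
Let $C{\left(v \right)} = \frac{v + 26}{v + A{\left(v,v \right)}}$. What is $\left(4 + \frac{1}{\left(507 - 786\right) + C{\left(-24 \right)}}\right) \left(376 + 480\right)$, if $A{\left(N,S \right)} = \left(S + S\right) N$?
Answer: $\frac{538300736}{157355} \approx 3420.9$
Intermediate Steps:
$A{\left(N,S \right)} = 2 N S$ ($A{\left(N,S \right)} = 2 S N = 2 N S$)
$C{\left(v \right)} = \frac{26 + v}{v + 2 v^{2}}$ ($C{\left(v \right)} = \frac{v + 26}{v + 2 v v} = \frac{26 + v}{v + 2 v^{2}}$)
$\left(4 + \frac{1}{\left(507 - 786\right) + C{\left(-24 \right)}}\right) \left(376 + 480\right) = \left(4 + \frac{1}{\left(507 - 786\right) + \frac{26 - 24}{\left(-24\right) \left(1 + 2 \left(-24\right)\right)}}\right) \left(376 + 480\right) = \left(4 + \frac{1}{\left(507 - 786\right) - \frac{1}{24} \frac{1}{1 - 48} \cdot 2}\right) 856 = \left(4 + \frac{1}{-279 - \frac{1}{24} \frac{1}{-47} \cdot 2}\right) 856 = \left(4 + \frac{1}{-279 - \left(- \frac{1}{1128}\right) 2}\right) 856 = \left(4 + \frac{1}{-279 + \frac{1}{564}}\right) 856 = \left(4 + \frac{1}{- \frac{157355}{564}}\right) 856 = \left(4 - \frac{564}{157355}\right) 856 = \frac{628856}{157355} \cdot 856 = \frac{538300736}{157355}$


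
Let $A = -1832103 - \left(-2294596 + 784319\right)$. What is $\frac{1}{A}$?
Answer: $- \frac{1}{321826} \approx -3.1073 \cdot 10^{-6}$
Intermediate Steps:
$A = -321826$ ($A = -1832103 - -1510277 = -1832103 + 1510277 = -321826$)
$\frac{1}{A} = \frac{1}{-321826} = - \frac{1}{321826}$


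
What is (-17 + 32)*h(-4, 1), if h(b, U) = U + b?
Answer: -45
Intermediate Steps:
(-17 + 32)*h(-4, 1) = (-17 + 32)*(1 - 4) = 15*(-3) = -45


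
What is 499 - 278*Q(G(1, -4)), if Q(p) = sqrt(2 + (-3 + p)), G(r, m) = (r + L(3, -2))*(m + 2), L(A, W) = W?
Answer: 221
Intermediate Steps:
G(r, m) = (-2 + r)*(2 + m) (G(r, m) = (r - 2)*(m + 2) = (-2 + r)*(2 + m))
Q(p) = sqrt(-1 + p)
499 - 278*Q(G(1, -4)) = 499 - 278*sqrt(-1 + (-4 - 2*(-4) + 2*1 - 4*1)) = 499 - 278*sqrt(-1 + (-4 + 8 + 2 - 4)) = 499 - 278*sqrt(-1 + 2) = 499 - 278*sqrt(1) = 499 - 278*1 = 499 - 278 = 221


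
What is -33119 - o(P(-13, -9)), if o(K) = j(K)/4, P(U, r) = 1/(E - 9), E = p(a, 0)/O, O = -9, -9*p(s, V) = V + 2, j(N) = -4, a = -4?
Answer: -33118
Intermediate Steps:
p(s, V) = -2/9 - V/9 (p(s, V) = -(V + 2)/9 = -(2 + V)/9 = -2/9 - V/9)
E = 2/81 (E = (-2/9 - ⅑*0)/(-9) = (-2/9 + 0)*(-⅑) = -2/9*(-⅑) = 2/81 ≈ 0.024691)
P(U, r) = -81/727 (P(U, r) = 1/(2/81 - 9) = 1/(-727/81) = -81/727)
o(K) = -1 (o(K) = -4/4 = -4*¼ = -1)
-33119 - o(P(-13, -9)) = -33119 - 1*(-1) = -33119 + 1 = -33118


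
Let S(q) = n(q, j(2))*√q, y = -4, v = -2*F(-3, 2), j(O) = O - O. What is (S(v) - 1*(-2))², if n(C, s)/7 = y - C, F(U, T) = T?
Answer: 4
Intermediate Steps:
j(O) = 0
v = -4 (v = -2*2 = -4)
n(C, s) = -28 - 7*C (n(C, s) = 7*(-4 - C) = -28 - 7*C)
S(q) = √q*(-28 - 7*q) (S(q) = (-28 - 7*q)*√q = √q*(-28 - 7*q))
(S(v) - 1*(-2))² = (7*√(-4)*(-4 - 1*(-4)) - 1*(-2))² = (7*(2*I)*(-4 + 4) + 2)² = (7*(2*I)*0 + 2)² = (0 + 2)² = 2² = 4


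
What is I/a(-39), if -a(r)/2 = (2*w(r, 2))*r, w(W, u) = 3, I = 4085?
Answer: 4085/468 ≈ 8.7286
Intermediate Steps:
a(r) = -12*r (a(r) = -2*2*3*r = -12*r)
I/a(-39) = 4085/((-12*(-39))) = 4085/468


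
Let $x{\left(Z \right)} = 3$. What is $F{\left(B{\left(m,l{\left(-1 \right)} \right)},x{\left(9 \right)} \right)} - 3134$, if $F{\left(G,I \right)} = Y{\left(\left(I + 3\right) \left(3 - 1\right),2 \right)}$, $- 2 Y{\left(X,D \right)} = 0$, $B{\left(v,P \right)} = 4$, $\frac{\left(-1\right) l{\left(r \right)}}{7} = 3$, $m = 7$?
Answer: $-3134$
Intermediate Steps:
$l{\left(r \right)} = -21$ ($l{\left(r \right)} = \left(-7\right) 3 = -21$)
$Y{\left(X,D \right)} = 0$ ($Y{\left(X,D \right)} = \left(- \frac{1}{2}\right) 0 = 0$)
$F{\left(G,I \right)} = 0$
$F{\left(B{\left(m,l{\left(-1 \right)} \right)},x{\left(9 \right)} \right)} - 3134 = 0 - 3134 = -3134$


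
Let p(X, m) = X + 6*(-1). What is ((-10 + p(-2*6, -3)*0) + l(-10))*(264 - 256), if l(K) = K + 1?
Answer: -152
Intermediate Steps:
l(K) = 1 + K
p(X, m) = -6 + X (p(X, m) = X - 6 = -6 + X)
((-10 + p(-2*6, -3)*0) + l(-10))*(264 - 256) = ((-10 + (-6 - 2*6)*0) + (1 - 10))*(264 - 256) = ((-10 + (-6 - 12)*0) - 9)*8 = ((-10 - 18*0) - 9)*8 = ((-10 + 0) - 9)*8 = (-10 - 9)*8 = -19*8 = -152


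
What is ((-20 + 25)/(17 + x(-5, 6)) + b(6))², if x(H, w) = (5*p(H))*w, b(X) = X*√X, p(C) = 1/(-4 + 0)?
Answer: 78076/361 + 120*√6/19 ≈ 231.75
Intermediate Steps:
p(C) = -¼ (p(C) = 1/(-4) = -¼)
b(X) = X^(3/2)
x(H, w) = -5*w/4 (x(H, w) = (5*(-¼))*w = -5*w/4)
((-20 + 25)/(17 + x(-5, 6)) + b(6))² = ((-20 + 25)/(17 - 5/4*6) + 6^(3/2))² = (5/(17 - 15/2) + 6*√6)² = (5/(19/2) + 6*√6)² = (5*(2/19) + 6*√6)² = (10/19 + 6*√6)²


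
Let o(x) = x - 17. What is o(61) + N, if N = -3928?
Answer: -3884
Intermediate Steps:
o(x) = -17 + x
o(61) + N = (-17 + 61) - 3928 = 44 - 3928 = -3884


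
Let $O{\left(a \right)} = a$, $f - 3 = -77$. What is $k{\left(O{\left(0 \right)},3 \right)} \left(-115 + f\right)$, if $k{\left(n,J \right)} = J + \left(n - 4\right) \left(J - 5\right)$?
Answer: $-2079$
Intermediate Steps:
$f = -74$ ($f = 3 - 77 = -74$)
$k{\left(n,J \right)} = J + \left(-5 + J\right) \left(-4 + n\right)$ ($k{\left(n,J \right)} = J + \left(-4 + n\right) \left(-5 + J\right) = J + \left(-5 + J\right) \left(-4 + n\right)$)
$k{\left(O{\left(0 \right)},3 \right)} \left(-115 + f\right) = \left(20 - 0 - 9 + 3 \cdot 0\right) \left(-115 - 74\right) = \left(20 + 0 - 9 + 0\right) \left(-189\right) = 11 \left(-189\right) = -2079$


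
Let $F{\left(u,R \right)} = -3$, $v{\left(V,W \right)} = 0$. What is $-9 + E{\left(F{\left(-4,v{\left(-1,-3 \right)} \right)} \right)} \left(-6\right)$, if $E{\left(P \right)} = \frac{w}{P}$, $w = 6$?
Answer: $3$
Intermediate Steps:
$E{\left(P \right)} = \frac{6}{P}$
$-9 + E{\left(F{\left(-4,v{\left(-1,-3 \right)} \right)} \right)} \left(-6\right) = -9 + \frac{6}{-3} \left(-6\right) = -9 + 6 \left(- \frac{1}{3}\right) \left(-6\right) = -9 - -12 = -9 + 12 = 3$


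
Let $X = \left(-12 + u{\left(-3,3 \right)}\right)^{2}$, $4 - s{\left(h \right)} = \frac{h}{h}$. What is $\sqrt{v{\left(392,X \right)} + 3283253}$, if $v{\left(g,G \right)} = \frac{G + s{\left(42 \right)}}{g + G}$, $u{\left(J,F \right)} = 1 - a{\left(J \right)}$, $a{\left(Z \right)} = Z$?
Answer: $\frac{\sqrt{170676631590}}{228} \approx 1812.0$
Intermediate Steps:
$s{\left(h \right)} = 3$ ($s{\left(h \right)} = 4 - \frac{h}{h} = 4 - 1 = 3$)
$u{\left(J,F \right)} = 1 - J$
$X = 64$ ($X = \left(-12 + \left(1 - -3\right)\right)^{2} = \left(-12 + \left(1 + 3\right)\right)^{2} = \left(-12 + 4\right)^{2} = \left(-8\right)^{2} = 64$)
$v{\left(g,G \right)} = \frac{3 + G}{G + g}$ ($v{\left(g,G \right)} = \frac{G + 3}{g + G} = \frac{3 + G}{G + g}$)
$\sqrt{v{\left(392,X \right)} + 3283253} = \sqrt{\frac{3 + 64}{64 + 392} + 3283253} = \sqrt{\frac{1}{456} \cdot 67 + 3283253} = \sqrt{\frac{67}{456} + 3283253} = \sqrt{\frac{1497163435}{456}} = \frac{\sqrt{170676631590}}{228}$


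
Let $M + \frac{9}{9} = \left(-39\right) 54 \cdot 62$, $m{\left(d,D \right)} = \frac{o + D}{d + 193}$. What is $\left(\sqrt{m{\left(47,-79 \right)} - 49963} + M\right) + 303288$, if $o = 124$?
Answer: $172715 + \frac{i \sqrt{799405}}{4} \approx 1.7272 \cdot 10^{5} + 223.52 i$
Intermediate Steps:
$m{\left(d,D \right)} = \frac{124 + D}{193 + d}$ ($m{\left(d,D \right)} = \frac{124 + D}{d + 193} = \frac{124 + D}{193 + d}$)
$M = -130573$ ($M = -1 + \left(-39\right) 54 \cdot 62 = -1 - 130572 = -130573$)
$\left(\sqrt{m{\left(47,-79 \right)} - 49963} + M\right) + 303288 = \left(\sqrt{\frac{124 - 79}{193 + 47} - 49963} - 130573\right) + 303288 = \left(\sqrt{\frac{1}{240} \cdot 45 - 49963} - 130573\right) + 303288 = \left(\sqrt{\frac{3}{16} - 49963} - 130573\right) + 303288 = \left(\sqrt{- \frac{799405}{16}} - 130573\right) + 303288 = \left(\frac{i \sqrt{799405}}{4} - 130573\right) + 303288 = \left(-130573 + \frac{i \sqrt{799405}}{4}\right) + 303288 = 172715 + \frac{i \sqrt{799405}}{4}$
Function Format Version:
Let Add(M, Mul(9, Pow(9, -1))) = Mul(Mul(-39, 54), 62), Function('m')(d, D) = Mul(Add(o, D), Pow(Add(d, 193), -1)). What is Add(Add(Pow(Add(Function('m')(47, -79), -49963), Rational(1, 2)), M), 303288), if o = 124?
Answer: Add(172715, Mul(Rational(1, 4), I, Pow(799405, Rational(1, 2)))) ≈ Add(1.7272e+5, Mul(223.52, I))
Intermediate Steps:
Function('m')(d, D) = Mul(Pow(Add(193, d), -1), Add(124, D)) (Function('m')(d, D) = Mul(Add(124, D), Pow(Add(d, 193), -1)) = Mul(Add(124, D), Pow(Add(193, d), -1)) = Mul(Pow(Add(193, d), -1), Add(124, D)))
M = -130573 (M = Add(-1, Mul(Mul(-39, 54), 62)) = Add(-1, Mul(-2106, 62)) = Add(-1, -130572) = -130573)
Add(Add(Pow(Add(Function('m')(47, -79), -49963), Rational(1, 2)), M), 303288) = Add(Add(Pow(Add(Mul(Pow(Add(193, 47), -1), Add(124, -79)), -49963), Rational(1, 2)), -130573), 303288) = Add(Add(Pow(Add(Mul(Pow(240, -1), 45), -49963), Rational(1, 2)), -130573), 303288) = Add(Add(Pow(Add(Mul(Rational(1, 240), 45), -49963), Rational(1, 2)), -130573), 303288) = Add(Add(Pow(Add(Rational(3, 16), -49963), Rational(1, 2)), -130573), 303288) = Add(Add(Pow(Rational(-799405, 16), Rational(1, 2)), -130573), 303288) = Add(Add(Mul(Rational(1, 4), I, Pow(799405, Rational(1, 2))), -130573), 303288) = Add(Add(-130573, Mul(Rational(1, 4), I, Pow(799405, Rational(1, 2)))), 303288) = Add(172715, Mul(Rational(1, 4), I, Pow(799405, Rational(1, 2))))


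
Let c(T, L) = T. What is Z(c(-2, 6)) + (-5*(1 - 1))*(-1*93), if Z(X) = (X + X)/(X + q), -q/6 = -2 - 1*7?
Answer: -1/13 ≈ -0.076923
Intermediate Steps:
q = 54 (q = -6*(-2 - 1*7) = -6*(-2 - 7) = -6*(-9) = 54)
Z(X) = 2*X/(54 + X) (Z(X) = (X + X)/(X + 54) = (2*X)/(54 + X) = 2*X/(54 + X))
Z(c(-2, 6)) + (-5*(1 - 1))*(-1*93) = 2*(-2)/(54 - 2) + (-5*(1 - 1))*(-1*93) = 2*(-2)/52 - 5*0*(-93) = 2*(-2)*(1/52) + 0*(-93) = -1/13 + 0 = -1/13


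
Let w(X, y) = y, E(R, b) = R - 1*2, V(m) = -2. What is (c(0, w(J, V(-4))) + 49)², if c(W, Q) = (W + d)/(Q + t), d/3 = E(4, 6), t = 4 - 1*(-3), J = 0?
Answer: 63001/25 ≈ 2520.0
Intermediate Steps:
t = 7 (t = 4 + 3 = 7)
E(R, b) = -2 + R (E(R, b) = R - 2 = -2 + R)
d = 6 (d = 3*(-2 + 4) = 3*2 = 6)
c(W, Q) = (6 + W)/(7 + Q) (c(W, Q) = (W + 6)/(Q + 7) = (6 + W)/(7 + Q))
(c(0, w(J, V(-4))) + 49)² = ((6 + 0)/(7 - 2) + 49)² = (6/5 + 49)² = (251/5)² = 63001/25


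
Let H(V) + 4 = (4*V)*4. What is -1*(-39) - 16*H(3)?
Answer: -665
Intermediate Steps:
H(V) = -4 + 16*V (H(V) = -4 + (4*V)*4 = -4 + 16*V)
-1*(-39) - 16*H(3) = -1*(-39) - 16*(-4 + 16*3) = 39 - 16*(-4 + 48) = 39 - 16*44 = 39 - 704 = -665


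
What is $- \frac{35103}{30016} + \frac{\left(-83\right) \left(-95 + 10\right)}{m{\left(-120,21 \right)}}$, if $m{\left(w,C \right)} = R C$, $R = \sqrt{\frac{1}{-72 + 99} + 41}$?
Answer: $- \frac{35103}{30016} + \frac{7055 \sqrt{831}}{3878} \approx 51.274$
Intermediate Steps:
$R = \frac{2 \sqrt{831}}{9}$ ($R = \sqrt{\frac{1}{27} + 41} = \sqrt{\frac{1108}{27}} = \frac{2 \sqrt{831}}{9} \approx 6.406$)
$m{\left(w,C \right)} = \frac{2 C \sqrt{831}}{9}$ ($m{\left(w,C \right)} = \frac{2 \sqrt{831}}{9} C = \frac{2 C \sqrt{831}}{9}$)
$- \frac{35103}{30016} + \frac{\left(-83\right) \left(-95 + 10\right)}{m{\left(-120,21 \right)}} = - \frac{35103}{30016} + \frac{\left(-83\right) \left(-95 + 10\right)}{\frac{2}{9} \cdot 21 \sqrt{831}} = \left(-35103\right) \frac{1}{30016} + \frac{\left(-83\right) \left(-85\right)}{\frac{14}{3} \sqrt{831}} = - \frac{35103}{30016} + 7055 \frac{\sqrt{831}}{3878} = - \frac{35103}{30016} + \frac{7055 \sqrt{831}}{3878}$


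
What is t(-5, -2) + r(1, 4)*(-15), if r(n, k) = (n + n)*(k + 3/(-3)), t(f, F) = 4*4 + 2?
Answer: -72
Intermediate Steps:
t(f, F) = 18 (t(f, F) = 16 + 2 = 18)
r(n, k) = 2*n*(-1 + k) (r(n, k) = (2*n)*(k + 3*(-1/3)) = (2*n)*(k - 1) = (2*n)*(-1 + k) = 2*n*(-1 + k))
t(-5, -2) + r(1, 4)*(-15) = 18 + (2*1*(-1 + 4))*(-15) = 18 + (2*1*3)*(-15) = 18 + 6*(-15) = 18 - 90 = -72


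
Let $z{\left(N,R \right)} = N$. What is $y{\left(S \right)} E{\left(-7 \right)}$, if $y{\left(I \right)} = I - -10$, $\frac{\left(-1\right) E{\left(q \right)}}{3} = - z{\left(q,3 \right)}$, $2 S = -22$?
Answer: $21$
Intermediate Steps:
$S = -11$ ($S = \frac{1}{2} \left(-22\right) = -11$)
$E{\left(q \right)} = 3 q$ ($E{\left(q \right)} = - 3 \left(- q\right) = 3 q$)
$y{\left(I \right)} = 10 + I$ ($y{\left(I \right)} = I + 10 = 10 + I$)
$y{\left(S \right)} E{\left(-7 \right)} = \left(10 - 11\right) 3 \left(-7\right) = \left(-1\right) \left(-21\right) = 21$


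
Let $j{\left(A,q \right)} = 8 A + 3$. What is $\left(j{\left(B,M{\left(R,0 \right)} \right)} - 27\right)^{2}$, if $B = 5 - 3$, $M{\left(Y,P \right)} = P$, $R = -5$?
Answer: $64$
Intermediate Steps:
$B = 2$ ($B = 5 - 3 = 2$)
$j{\left(A,q \right)} = 3 + 8 A$
$\left(j{\left(B,M{\left(R,0 \right)} \right)} - 27\right)^{2} = \left(\left(3 + 8 \cdot 2\right) - 27\right)^{2} = \left(\left(3 + 16\right) - 27\right)^{2} = \left(19 - 27\right)^{2} = \left(-8\right)^{2} = 64$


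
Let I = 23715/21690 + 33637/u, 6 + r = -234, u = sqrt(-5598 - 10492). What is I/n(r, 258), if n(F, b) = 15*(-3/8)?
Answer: -2108/10845 + 134548*I*sqrt(16090)/362025 ≈ -0.19438 + 47.143*I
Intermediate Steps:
u = I*sqrt(16090) (u = sqrt(-16090) = I*sqrt(16090) ≈ 126.85*I)
r = -240 (r = -6 - 234 = -240)
n(F, b) = -45/8 (n(F, b) = 15*(-3*1/8) = 15*(-3/8) = -45/8)
I = 527/482 - 33637*I*sqrt(16090)/16090 (I = 23715/21690 + 33637/((I*sqrt(16090))) = 23715*(1/21690) + 33637*(-I*sqrt(16090)/16090) = 527/482 - 33637*I*sqrt(16090)/16090 ≈ 1.0934 - 265.18*I)
I/n(r, 258) = (527/482 - 33637*I*sqrt(16090)/16090)/(-45/8) = (527/482 - 33637*I*sqrt(16090)/16090)*(-8/45) = -2108/10845 + 134548*I*sqrt(16090)/362025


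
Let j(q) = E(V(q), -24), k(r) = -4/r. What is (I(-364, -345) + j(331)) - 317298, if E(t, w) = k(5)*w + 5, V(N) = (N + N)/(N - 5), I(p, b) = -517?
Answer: -1588954/5 ≈ -3.1779e+5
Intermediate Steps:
V(N) = 2*N/(-5 + N) (V(N) = (2*N)/(-5 + N) = 2*N/(-5 + N))
E(t, w) = 5 - 4*w/5 (E(t, w) = (-4/5)*w + 5 = (-4*⅕)*w + 5 = -4*w/5 + 5 = 5 - 4*w/5)
j(q) = 121/5 (j(q) = 5 - ⅘*(-24) = 5 + 96/5 = 121/5)
(I(-364, -345) + j(331)) - 317298 = (-517 + 121/5) - 317298 = -2464/5 - 317298 = -1588954/5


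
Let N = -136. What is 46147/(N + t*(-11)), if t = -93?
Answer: 46147/887 ≈ 52.026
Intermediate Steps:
46147/(N + t*(-11)) = 46147/(-136 - 93*(-11)) = 46147/(-136 + 1023) = 46147/887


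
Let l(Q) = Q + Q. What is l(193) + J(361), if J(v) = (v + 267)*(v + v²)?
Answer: 82068682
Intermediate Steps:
l(Q) = 2*Q
J(v) = (267 + v)*(v + v²)
l(193) + J(361) = 2*193 + 361*(267 + 361² + 268*361) = 386 + 361*(267 + 130321 + 96748) = 386 + 361*227336 = 386 + 82068296 = 82068682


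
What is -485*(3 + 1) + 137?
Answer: -1803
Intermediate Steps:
-485*(3 + 1) + 137 = -485*4 + 137 = -97*20 + 137 = -1940 + 137 = -1803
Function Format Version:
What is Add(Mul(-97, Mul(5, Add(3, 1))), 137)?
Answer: -1803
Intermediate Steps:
Add(Mul(-97, Mul(5, Add(3, 1))), 137) = Add(Mul(-97, Mul(5, 4)), 137) = Add(Mul(-97, 20), 137) = Add(-1940, 137) = -1803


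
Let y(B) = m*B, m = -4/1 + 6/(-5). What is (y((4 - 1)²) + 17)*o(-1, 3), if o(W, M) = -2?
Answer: 298/5 ≈ 59.600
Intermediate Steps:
m = -26/5 (m = -4*1 + 6*(-⅕) = -4 - 6/5 = -26/5 ≈ -5.2000)
y(B) = -26*B/5
(y((4 - 1)²) + 17)*o(-1, 3) = (-26*(4 - 1)²/5 + 17)*(-2) = (-26/5*3² + 17)*(-2) = (-26/5*9 + 17)*(-2) = (-234/5 + 17)*(-2) = -149/5*(-2) = 298/5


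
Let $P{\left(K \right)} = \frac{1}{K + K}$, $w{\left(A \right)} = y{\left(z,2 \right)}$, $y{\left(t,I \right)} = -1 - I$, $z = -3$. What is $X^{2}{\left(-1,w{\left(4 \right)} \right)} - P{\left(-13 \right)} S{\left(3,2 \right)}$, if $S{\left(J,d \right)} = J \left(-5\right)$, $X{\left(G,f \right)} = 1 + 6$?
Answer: $\frac{1259}{26} \approx 48.423$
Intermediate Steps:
$w{\left(A \right)} = -3$ ($w{\left(A \right)} = -1 - 2 = -3$)
$X{\left(G,f \right)} = 7$
$P{\left(K \right)} = \frac{1}{2 K}$
$S{\left(J,d \right)} = - 5 J$
$X^{2}{\left(-1,w{\left(4 \right)} \right)} - P{\left(-13 \right)} S{\left(3,2 \right)} = 7^{2} - \frac{1}{2 \left(-13\right)} \left(\left(-5\right) 3\right) = 49 - \frac{1}{2} \left(- \frac{1}{13}\right) \left(-15\right) = 49 - \left(- \frac{1}{26}\right) \left(-15\right) = 49 - \frac{15}{26} = \frac{1259}{26}$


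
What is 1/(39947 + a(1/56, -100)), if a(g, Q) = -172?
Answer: 1/39775 ≈ 2.5141e-5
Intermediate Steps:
1/(39947 + a(1/56, -100)) = 1/(39947 - 172) = 1/39775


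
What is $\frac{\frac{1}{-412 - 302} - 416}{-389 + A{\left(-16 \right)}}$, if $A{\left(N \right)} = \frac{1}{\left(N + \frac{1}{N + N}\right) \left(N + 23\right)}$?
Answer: $\frac{50791275}{47495654} \approx 1.0694$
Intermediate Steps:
$A{\left(N \right)} = \frac{1}{\left(23 + N\right) \left(N + \frac{1}{2 N}\right)}$ ($A{\left(N \right)} = \frac{1}{\left(N + \frac{1}{2 N}\right) \left(23 + N\right)} = \frac{1}{\left(23 + N\right) \left(N + \frac{1}{2 N}\right)}$)
$\frac{\frac{1}{-412 - 302} - 416}{-389 + A{\left(-16 \right)}} = \frac{\frac{1}{-412 - 302} - 416}{-389 + 2 \left(-16\right) \frac{1}{23 - 16 + 2 \left(-16\right)^{3} + 46 \left(-16\right)^{2}}} = \frac{\frac{1}{-714} - 416}{-389 + 2 \left(-16\right) \frac{1}{23 - 16 + 2 \left(-4096\right) + 46 \cdot 256}} = \frac{- \frac{1}{714} - 416}{-389 + 2 \left(-16\right) \frac{1}{23 - 16 - 8192 + 11776}} = - \frac{297025}{714 \left(-389 + 2 \left(-16\right) \frac{1}{3591}\right)} = - \frac{297025}{714 \left(-389 - \frac{32}{3591}\right)} = - \frac{297025}{714 \left(- \frac{1396931}{3591}\right)} = \left(- \frac{297025}{714}\right) \left(- \frac{3591}{1396931}\right) = \frac{50791275}{47495654}$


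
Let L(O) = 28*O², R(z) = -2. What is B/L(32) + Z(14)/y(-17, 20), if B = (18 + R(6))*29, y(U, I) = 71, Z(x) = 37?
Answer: 68363/127232 ≈ 0.53731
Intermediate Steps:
B = 464 (B = (18 - 2)*29 = 16*29 = 464)
B/L(32) + Z(14)/y(-17, 20) = 464/((28*32²)) + 37/71 = 464/((28*1024)) + 37*(1/71) = 464/28672 + 37/71 = 464*(1/28672) + 37/71 = 29/1792 + 37/71 = 68363/127232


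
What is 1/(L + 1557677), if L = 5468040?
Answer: 1/7025717 ≈ 1.4233e-7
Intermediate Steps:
1/(L + 1557677) = 1/(5468040 + 1557677) = 1/7025717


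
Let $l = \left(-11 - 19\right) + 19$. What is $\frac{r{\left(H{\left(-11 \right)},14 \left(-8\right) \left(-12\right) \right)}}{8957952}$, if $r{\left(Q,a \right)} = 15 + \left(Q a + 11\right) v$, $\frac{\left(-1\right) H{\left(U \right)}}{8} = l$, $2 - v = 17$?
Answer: $- \frac{295705}{1492992} \approx -0.19806$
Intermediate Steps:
$v = -15$ ($v = 2 - 17 = -15$)
$l = -11$ ($l = -30 + 19 = -11$)
$H{\left(U \right)} = 88$ ($H{\left(U \right)} = \left(-8\right) \left(-11\right) = 88$)
$r{\left(Q,a \right)} = -150 - 15 Q a$ ($r{\left(Q,a \right)} = 15 + \left(Q a + 11\right) \left(-15\right) = 15 + \left(11 + Q a\right) \left(-15\right) = 15 - \left(165 + 15 Q a\right) = -150 - 15 Q a$)
$\frac{r{\left(H{\left(-11 \right)},14 \left(-8\right) \left(-12\right) \right)}}{8957952} = \frac{-150 - 1320 \cdot 14 \left(-8\right) \left(-12\right)}{8957952} = \left(-150 - 1320 \left(\left(-112\right) \left(-12\right)\right)\right) \frac{1}{8957952} = \left(-150 - 1320 \cdot 1344\right) \frac{1}{8957952} = \left(-150 - 1774080\right) \frac{1}{8957952} = \left(-1774230\right) \frac{1}{8957952} = - \frac{295705}{1492992}$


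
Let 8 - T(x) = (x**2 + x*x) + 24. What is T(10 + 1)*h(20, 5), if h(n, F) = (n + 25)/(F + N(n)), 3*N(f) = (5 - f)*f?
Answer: 2322/19 ≈ 122.21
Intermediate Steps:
N(f) = f*(5 - f)/3 (N(f) = ((5 - f)*f)/3 = (f*(5 - f))/3 = f*(5 - f)/3)
T(x) = -16 - 2*x**2 (T(x) = 8 - ((x**2 + x*x) + 24) = 8 - ((x**2 + x**2) + 24) = 8 - (2*x**2 + 24) = 8 - (24 + 2*x**2) = 8 + (-24 - 2*x**2) = -16 - 2*x**2)
h(n, F) = (25 + n)/(F + n*(5 - n)/3) (h(n, F) = (n + 25)/(F + n*(5 - n)/3) = (25 + n)/(F + n*(5 - n)/3))
T(10 + 1)*h(20, 5) = (-16 - 2*(10 + 1)**2)*(3*(25 + 20)/(3*5 - 1*20*(-5 + 20))) = (-16 - 2*11**2)*(3*45/(15 - 1*20*15)) = (-16 - 2*121)*(3*45/(15 - 300)) = (-16 - 242)*(3*45/(-285)) = -774*(-1)*45/285 = -258*(-9/19) = 2322/19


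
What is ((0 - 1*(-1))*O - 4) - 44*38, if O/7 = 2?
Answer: -1662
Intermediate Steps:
O = 14 (O = 7*2 = 14)
((0 - 1*(-1))*O - 4) - 44*38 = ((0 - 1*(-1))*14 - 4) - 44*38 = ((0 + 1)*14 - 4) - 1672 = (1*14 - 4) - 1672 = (14 - 4) - 1672 = 10 - 1672 = -1662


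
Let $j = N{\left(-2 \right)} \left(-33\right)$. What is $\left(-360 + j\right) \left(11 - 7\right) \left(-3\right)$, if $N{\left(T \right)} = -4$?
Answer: $2736$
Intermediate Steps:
$j = 132$ ($j = \left(-4\right) \left(-33\right) = 132$)
$\left(-360 + j\right) \left(11 - 7\right) \left(-3\right) = \left(-360 + 132\right) \left(11 - 7\right) \left(-3\right) = - 228 \cdot 4 \left(-3\right) = \left(-228\right) \left(-12\right) = 2736$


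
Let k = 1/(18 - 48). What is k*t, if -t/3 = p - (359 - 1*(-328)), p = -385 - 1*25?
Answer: -1097/10 ≈ -109.70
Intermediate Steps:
p = -410 (p = -385 - 25 = -410)
k = -1/30 (k = 1/(-30) = -1/30 ≈ -0.033333)
t = 3291 (t = -3*(-410 - (359 - 1*(-328))) = -3*(-410 - (359 + 328)) = -3*(-410 - 1*687) = -3*(-410 - 687) = -3*(-1097) = 3291)
k*t = -1/30*3291 = -1097/10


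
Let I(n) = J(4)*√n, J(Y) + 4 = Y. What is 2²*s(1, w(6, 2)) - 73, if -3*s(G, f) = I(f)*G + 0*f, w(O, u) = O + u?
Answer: -73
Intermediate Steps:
J(Y) = -4 + Y
I(n) = 0 (I(n) = (-4 + 4)*√n = 0*√n = 0)
s(G, f) = 0 (s(G, f) = -(0*G + 0*f)/3 = -(0 + 0)/3 = -⅓*0 = 0)
2²*s(1, w(6, 2)) - 73 = 2²*0 - 73 = 4*0 - 73 = 0 - 73 = -73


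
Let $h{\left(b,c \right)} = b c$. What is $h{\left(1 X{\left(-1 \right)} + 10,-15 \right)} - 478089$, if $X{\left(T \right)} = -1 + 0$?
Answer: $-478224$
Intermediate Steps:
$X{\left(T \right)} = -1$
$h{\left(1 X{\left(-1 \right)} + 10,-15 \right)} - 478089 = \left(1 \left(-1\right) + 10\right) \left(-15\right) - 478089 = \left(-1 + 10\right) \left(-15\right) - 478089 = 9 \left(-15\right) - 478089 = -135 - 478089 = -478224$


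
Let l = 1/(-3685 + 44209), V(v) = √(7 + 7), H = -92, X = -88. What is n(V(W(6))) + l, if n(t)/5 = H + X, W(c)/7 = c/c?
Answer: -36471599/40524 ≈ -900.00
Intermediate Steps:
W(c) = 7 (W(c) = 7*(c/c) = 7*1 = 7)
V(v) = √14
n(t) = -900 (n(t) = 5*(-92 - 88) = 5*(-180) = -900)
l = 1/40524 ≈ 2.4677e-5
n(V(W(6))) + l = -900 + 1/40524 = -36471599/40524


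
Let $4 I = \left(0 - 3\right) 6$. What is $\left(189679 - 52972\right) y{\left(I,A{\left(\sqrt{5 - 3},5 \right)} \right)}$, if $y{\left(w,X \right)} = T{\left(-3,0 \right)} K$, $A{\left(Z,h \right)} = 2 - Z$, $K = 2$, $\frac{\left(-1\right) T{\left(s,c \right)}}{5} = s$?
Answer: $4101210$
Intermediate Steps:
$T{\left(s,c \right)} = - 5 s$
$I = - \frac{9}{2}$ ($I = \frac{\left(0 - 3\right) 6}{4} = \frac{\left(-3\right) 6}{4} = \frac{1}{4} \left(-18\right) = - \frac{9}{2} \approx -4.5$)
$y{\left(w,X \right)} = 30$ ($y{\left(w,X \right)} = \left(-5\right) \left(-3\right) 2 = 15 \cdot 2 = 30$)
$\left(189679 - 52972\right) y{\left(I,A{\left(\sqrt{5 - 3},5 \right)} \right)} = \left(189679 - 52972\right) 30 = 136707 \cdot 30 = 4101210$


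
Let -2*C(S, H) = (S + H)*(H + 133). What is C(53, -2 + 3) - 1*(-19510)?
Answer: 15892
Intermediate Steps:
C(S, H) = -(133 + H)*(H + S)/2 (C(S, H) = -(S + H)*(H + 133)/2 = -(H + S)*(133 + H)/2 = -(133 + H)*(H + S)/2)
C(53, -2 + 3) - 1*(-19510) = (-133*(-2 + 3)/2 - 133/2*53 - (-2 + 3)²/2 - ½*(-2 + 3)*53) - 1*(-19510) = (-133/2*1 - 7049/2 - ½*1² - ½*1*53) + 19510 = (-133/2 - 7049/2 - ½*1 - 53/2) + 19510 = (-133/2 - 7049/2 - ½ - 53/2) + 19510 = -3618 + 19510 = 15892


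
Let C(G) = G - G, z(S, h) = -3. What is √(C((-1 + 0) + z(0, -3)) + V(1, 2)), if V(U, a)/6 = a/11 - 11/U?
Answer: I*√7854/11 ≈ 8.0566*I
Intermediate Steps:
V(U, a) = -66/U + 6*a/11 (V(U, a) = 6*(a/11 - 11/U) = 6*(-11/U + a/11) = -66/U + 6*a/11)
C(G) = 0
√(C((-1 + 0) + z(0, -3)) + V(1, 2)) = √(0 + (-66/1 + (6/11)*2)) = √(0 + (-66*1 + 12/11)) = √(0 + (-66 + 12/11)) = √(0 - 714/11) = √(-714/11) = I*√7854/11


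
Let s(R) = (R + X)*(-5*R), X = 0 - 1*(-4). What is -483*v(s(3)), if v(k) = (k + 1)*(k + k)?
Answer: -10548720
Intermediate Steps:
X = 4 (X = 0 + 4 = 4)
s(R) = -5*R*(4 + R) (s(R) = (R + 4)*(-5*R) = (4 + R)*(-5*R) = -5*R*(4 + R))
v(k) = 2*k*(1 + k) (v(k) = (1 + k)*(2*k) = 2*k*(1 + k))
-483*v(s(3)) = -966*(-5*3*(4 + 3))*(1 - 5*3*(4 + 3)) = -966*(-5*3*7)*(1 - 5*3*7) = -966*(-105)*(1 - 105) = -966*(-105)*(-104) = -483*21840 = -10548720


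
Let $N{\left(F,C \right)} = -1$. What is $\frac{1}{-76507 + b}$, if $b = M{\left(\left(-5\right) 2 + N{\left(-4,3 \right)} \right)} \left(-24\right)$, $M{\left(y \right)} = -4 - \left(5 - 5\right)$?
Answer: $- \frac{1}{76411} \approx -1.3087 \cdot 10^{-5}$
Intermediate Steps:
$M{\left(y \right)} = -4$ ($M{\left(y \right)} = -4 - 0 = -4 + 0 = -4$)
$b = 96$ ($b = \left(-4\right) \left(-24\right) = 96$)
$\frac{1}{-76507 + b} = \frac{1}{-76507 + 96} = \frac{1}{-76411} = - \frac{1}{76411}$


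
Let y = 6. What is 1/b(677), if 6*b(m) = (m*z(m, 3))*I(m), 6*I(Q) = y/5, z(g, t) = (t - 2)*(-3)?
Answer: -10/677 ≈ -0.014771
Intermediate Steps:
z(g, t) = 6 - 3*t (z(g, t) = (-2 + t)*(-3) = 6 - 3*t)
I(Q) = ⅕ (I(Q) = (6/5)/6 = (6*(⅕))/6 = (⅙)*(6/5) = ⅕)
b(m) = -m/10 (b(m) = ((m*(6 - 3*3))*(⅕))/6 = ((m*(6 - 9))*(⅕))/6 = ((m*(-3))*(⅕))/6 = (-3*m*(⅕))/6 = (-3*m/5)/6 = -m/10)
1/b(677) = 1/(-⅒*677) = 1/(-677/10) = -10/677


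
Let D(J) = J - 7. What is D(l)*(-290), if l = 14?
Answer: -2030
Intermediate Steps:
D(J) = -7 + J
D(l)*(-290) = (-7 + 14)*(-290) = 7*(-290) = -2030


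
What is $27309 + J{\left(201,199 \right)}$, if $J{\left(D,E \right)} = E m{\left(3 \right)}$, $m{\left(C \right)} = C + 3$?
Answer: $28503$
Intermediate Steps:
$m{\left(C \right)} = 3 + C$
$J{\left(D,E \right)} = 6 E$ ($J{\left(D,E \right)} = E \left(3 + 3\right) = E 6 = 6 E$)
$27309 + J{\left(201,199 \right)} = 27309 + 6 \cdot 199 = 27309 + 1194 = 28503$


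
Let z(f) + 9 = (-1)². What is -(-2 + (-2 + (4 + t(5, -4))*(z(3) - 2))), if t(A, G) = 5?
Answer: 94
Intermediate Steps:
z(f) = -8 (z(f) = -9 + (-1)² = -9 + 1 = -8)
-(-2 + (-2 + (4 + t(5, -4))*(z(3) - 2))) = -(-2 + (-2 + (4 + 5)*(-8 - 2))) = -(-2 + (-2 + 9*(-10))) = -(-2 + (-2 - 90)) = -(-2 - 92) = -1*(-94) = 94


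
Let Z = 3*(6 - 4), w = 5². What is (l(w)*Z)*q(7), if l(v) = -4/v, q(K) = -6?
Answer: 144/25 ≈ 5.7600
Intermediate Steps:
w = 25
Z = 6 (Z = 3*2 = 6)
(l(w)*Z)*q(7) = (-4/25*6)*(-6) = (-4*1/25*6)*(-6) = -4/25*6*(-6) = -24/25*(-6) = 144/25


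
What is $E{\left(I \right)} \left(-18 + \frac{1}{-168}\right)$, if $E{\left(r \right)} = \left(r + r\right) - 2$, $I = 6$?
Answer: $- \frac{15125}{84} \approx -180.06$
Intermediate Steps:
$E{\left(r \right)} = -2 + 2 r$ ($E{\left(r \right)} = 2 r - 2 = -2 + 2 r$)
$E{\left(I \right)} \left(-18 + \frac{1}{-168}\right) = \left(-2 + 2 \cdot 6\right) \left(-18 + \frac{1}{-168}\right) = \left(-2 + 12\right) \left(-18 - \frac{1}{168}\right) = 10 \left(- \frac{3025}{168}\right) = - \frac{15125}{84}$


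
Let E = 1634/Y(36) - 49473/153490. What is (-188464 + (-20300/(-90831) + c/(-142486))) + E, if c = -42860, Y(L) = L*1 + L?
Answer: -1123009086027727320119/5959469906917020 ≈ -1.8844e+5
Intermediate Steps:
Y(L) = 2*L (Y(L) = L + L = 2*L)
E = 61810151/2762820 (E = 1634/((2*36)) - 49473/153490 = 1634/72 - 49473*1/153490 = 1634*(1/72) - 49473/153490 = 817/36 - 49473/153490 = 61810151/2762820 ≈ 22.372)
(-188464 + (-20300/(-90831) + c/(-142486))) + E = (-188464 + (-20300/(-90831) - 42860/(-142486))) + 61810151/2762820 = (-188464 + (-20300*(-1/90831) - 42860*(-1/142486))) + 61810151/2762820 = (-188464 + (20300/90831 + 21430/71243)) + 61810151/2762820 = (-188464 + 3392741230/6471072933) + 61810151/2762820 = -1219560896503682/6471072933 + 61810151/2762820 = -1123009086027727320119/5959469906917020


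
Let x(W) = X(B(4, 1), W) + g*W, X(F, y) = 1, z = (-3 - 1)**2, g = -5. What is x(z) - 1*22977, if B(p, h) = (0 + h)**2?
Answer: -23056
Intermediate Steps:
B(p, h) = h**2
z = 16 (z = (-4)**2 = 16)
x(W) = 1 - 5*W
x(z) - 1*22977 = (1 - 5*16) - 1*22977 = (1 - 80) - 22977 = -79 - 22977 = -23056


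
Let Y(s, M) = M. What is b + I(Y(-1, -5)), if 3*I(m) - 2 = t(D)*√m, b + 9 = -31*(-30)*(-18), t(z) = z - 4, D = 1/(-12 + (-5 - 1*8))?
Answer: -50245/3 - 101*I*√5/75 ≈ -16748.0 - 3.0112*I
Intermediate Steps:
D = -1/25 (D = 1/(-12 + (-5 - 8)) = 1/(-12 - 13) = 1/(-25) = -1/25 ≈ -0.040000)
t(z) = -4 + z
b = -16749 (b = -9 - 31*(-30)*(-18) = -9 + 930*(-18) = -9 - 16740 = -16749)
I(m) = ⅔ - 101*√m/75 (I(m) = ⅔ + ((-4 - 1/25)*√m)/3 = ⅔ + (-101*√m/25)/3 = ⅔ - 101*√m/75)
b + I(Y(-1, -5)) = -16749 + (⅔ - 101*I*√5/75) = -50245/3 - 101*I*√5/75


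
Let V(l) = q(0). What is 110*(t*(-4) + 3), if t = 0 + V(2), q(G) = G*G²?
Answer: 330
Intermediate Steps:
q(G) = G³
V(l) = 0 (V(l) = 0³ = 0)
t = 0 (t = 0 + 0 = 0)
110*(t*(-4) + 3) = 110*(0*(-4) + 3) = 110*(0 + 3) = 110*3 = 330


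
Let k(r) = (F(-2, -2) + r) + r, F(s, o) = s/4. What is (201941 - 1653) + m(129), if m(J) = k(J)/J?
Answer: 51674819/258 ≈ 2.0029e+5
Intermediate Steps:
F(s, o) = s/4 (F(s, o) = s*(¼) = s/4)
k(r) = -½ + 2*r (k(r) = ((¼)*(-2) + r) + r = (-½ + r) + r = -½ + 2*r)
m(J) = (-½ + 2*J)/J
(201941 - 1653) + m(129) = (201941 - 1653) + (2 - ½/129) = 200288 + (2 - ½*1/129) = 200288 + (2 - 1/258) = 200288 + 515/258 = 51674819/258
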